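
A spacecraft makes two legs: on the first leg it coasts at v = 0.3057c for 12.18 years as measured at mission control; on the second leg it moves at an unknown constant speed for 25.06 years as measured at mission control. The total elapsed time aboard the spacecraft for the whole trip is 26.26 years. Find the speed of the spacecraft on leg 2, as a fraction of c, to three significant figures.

β = 0.811

Leg 1: γ = 1/√(1 − 0.3057²) = 1/√0.9065 = 1.050; τ_1 = 12.18/1.050 = 11.60 years.
Leg 2: speed unknown; τ_2 = 25.06/γ_2.
Total proper time: 11.60 + τ_2 = 26.26, so τ_2 = 26.26 − 11.60 = 14.66 years.
γ_2 = 25.06/14.66 = 1.709; β = √(1 − 1/γ²) = √0.6576.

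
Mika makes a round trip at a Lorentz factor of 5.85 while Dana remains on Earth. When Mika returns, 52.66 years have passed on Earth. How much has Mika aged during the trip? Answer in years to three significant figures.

γ = 5.85
Mika's clock measures proper time along the trip: τ = Δt/γ = 52.66/5.850 years.

τ = 9.00 years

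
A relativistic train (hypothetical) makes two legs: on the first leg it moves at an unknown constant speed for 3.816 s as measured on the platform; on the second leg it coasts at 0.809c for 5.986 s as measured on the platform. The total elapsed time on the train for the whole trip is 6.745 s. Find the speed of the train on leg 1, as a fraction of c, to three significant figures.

Leg 1: speed unknown; τ_1 = 3.816/γ_1.
Leg 2: γ = 1/√(1 − 0.809²) = 1/√0.3455 = 1.701; τ_2 = 5.986/1.701 = 3.519 s.
Total proper time: τ_1 + 3.519 = 6.745, so τ_1 = 6.745 − 3.519 = 3.226 s.
γ_1 = 3.816/3.226 = 1.183; β = √(1 − 1/γ²) = √0.2852.

β = 0.534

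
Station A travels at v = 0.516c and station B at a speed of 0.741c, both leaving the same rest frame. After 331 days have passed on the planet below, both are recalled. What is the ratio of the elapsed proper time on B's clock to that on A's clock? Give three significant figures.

τ_B/τ_A = 0.784

A: γ = 1/√(1 − 0.516²) = 1/√0.7337 = 1.167. B: γ = 1/√(1 − 0.741²) = 1/√0.4509 = 1.489.
τ_A/τ_B = γ_B/γ_A = 1.489/1.167 = 1.276, so τ_B/τ_A = 0.7839.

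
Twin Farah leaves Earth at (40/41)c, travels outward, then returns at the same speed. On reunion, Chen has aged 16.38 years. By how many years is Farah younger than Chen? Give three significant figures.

Δt − τ = 12.8 years

γ = 1/√(1 − (40/41)²) = 41/9 ≈ 4.556
Farah's elapsed proper time: τ = 16.38/4.556 = 3.596 years.
Age gap = Δt − τ = 16.38 − 3.596 years.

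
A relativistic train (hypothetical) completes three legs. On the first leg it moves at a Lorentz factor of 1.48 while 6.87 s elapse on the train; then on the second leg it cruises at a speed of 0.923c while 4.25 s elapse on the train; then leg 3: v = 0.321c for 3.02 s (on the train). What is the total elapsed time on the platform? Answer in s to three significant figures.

Leg 1: γ = 1.48; Δt_1 = 1.480 × 6.87 = 10.17 s.
Leg 2: γ = 1/√(1 − 0.923²) = 1/√0.1481 = 2.599; Δt_2 = 2.599 × 4.25 = 11.04 s.
Leg 3: γ = 1/√(1 − 0.321²) = 1/√0.8970 = 1.056; Δt_3 = 1.056 × 3.02 = 3.189 s.
Total: 10.17 + 11.04 + 3.189 s.

Δt = 24.4 s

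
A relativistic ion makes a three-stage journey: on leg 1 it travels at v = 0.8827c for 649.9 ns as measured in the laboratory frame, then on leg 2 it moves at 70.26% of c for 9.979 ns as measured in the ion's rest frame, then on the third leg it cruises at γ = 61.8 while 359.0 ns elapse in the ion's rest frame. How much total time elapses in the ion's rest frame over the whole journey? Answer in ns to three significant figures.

Leg 1: γ = 1/√(1 − 0.8827²) = 1/√0.2208 = 2.128; τ_1 = 649.9/2.128 = 305.4 ns.
Leg 2: 9.979 ns is already measured in the ion's rest frame.
Leg 3: 359.0 ns is already measured in the ion's rest frame.
Total: 305.4 + 9.979 + 359.0 ns.

τ = 674 ns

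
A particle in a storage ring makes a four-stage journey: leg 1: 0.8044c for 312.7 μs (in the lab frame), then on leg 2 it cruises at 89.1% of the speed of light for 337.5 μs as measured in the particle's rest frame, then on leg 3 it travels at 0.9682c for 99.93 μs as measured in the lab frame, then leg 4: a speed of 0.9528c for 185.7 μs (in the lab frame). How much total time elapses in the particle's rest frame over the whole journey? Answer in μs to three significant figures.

Leg 1: γ = 1/√(1 − 0.8044²) = 1/√0.3529 = 1.683; τ_1 = 312.7/1.683 = 185.8 μs.
Leg 2: 337.5 μs is already measured in the particle's rest frame.
Leg 3: γ = 1/√(1 − 0.9682²) = 1/√0.06259 = 3.997; τ_3 = 99.93/3.997 = 25.00 μs.
Leg 4: γ = 1/√(1 − 0.9528²) = 1/√0.09217 = 3.294; τ_4 = 185.7/3.294 = 56.38 μs.
Total: 185.8 + 337.5 + 25.00 + 56.38 μs.

τ = 605 μs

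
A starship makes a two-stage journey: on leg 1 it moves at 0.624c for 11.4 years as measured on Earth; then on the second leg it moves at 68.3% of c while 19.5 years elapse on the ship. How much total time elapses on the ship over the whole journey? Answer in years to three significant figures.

τ = 28.4 years

Leg 1: γ = 1/√(1 − 0.624²) = 1/√0.6106 = 1.280; τ_1 = 11.4/1.280 = 8.908 years.
Leg 2: 19.5 years is already measured on the ship.
Total: 8.908 + 19.50 years.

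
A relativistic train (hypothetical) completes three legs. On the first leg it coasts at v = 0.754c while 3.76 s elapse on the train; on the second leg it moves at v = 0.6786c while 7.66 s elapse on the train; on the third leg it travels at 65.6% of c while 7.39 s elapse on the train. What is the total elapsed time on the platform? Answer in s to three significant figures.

Leg 1: γ = 1/√(1 − 0.754²) = 1/√0.4315 = 1.522; Δt_1 = 1.522 × 3.76 = 5.724 s.
Leg 2: γ = 1/√(1 − 0.6786²) = 1/√0.5395 = 1.361; Δt_2 = 1.361 × 7.66 = 10.43 s.
Leg 3: β = 0.656; γ = 1/√(1 − 0.656²) = 1/√0.5697 = 1.325; Δt_3 = 1.325 × 7.39 = 9.791 s.
Total: 5.724 + 10.43 + 9.791 s.

Δt = 25.9 s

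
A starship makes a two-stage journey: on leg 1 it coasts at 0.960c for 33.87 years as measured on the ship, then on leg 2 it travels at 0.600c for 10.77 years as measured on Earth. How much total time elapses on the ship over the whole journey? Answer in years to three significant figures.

τ = 42.5 years

Leg 1: 33.87 years is already measured on the ship.
Leg 2: γ = 1/√(1 − 0.600²) = 5/4 = 1.250; τ_2 = 10.77/1.250 = 8.616 years.
Total: 33.87 + 8.616 years.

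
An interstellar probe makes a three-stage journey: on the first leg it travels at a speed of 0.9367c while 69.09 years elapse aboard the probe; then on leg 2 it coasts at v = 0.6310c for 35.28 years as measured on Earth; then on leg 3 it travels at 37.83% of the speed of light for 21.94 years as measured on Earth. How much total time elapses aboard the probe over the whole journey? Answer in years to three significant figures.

τ = 117 years

Leg 1: 69.09 years is already measured aboard the probe.
Leg 2: γ = 1/√(1 − 0.6310²) = 1/√0.6018 = 1.289; τ_2 = 35.28/1.289 = 27.37 years.
Leg 3: β = 0.3783; γ = 1/√(1 − 0.3783²) = 1/√0.8569 = 1.080; τ_3 = 21.94/1.080 = 20.31 years.
Total: 69.09 + 27.37 + 20.31 years.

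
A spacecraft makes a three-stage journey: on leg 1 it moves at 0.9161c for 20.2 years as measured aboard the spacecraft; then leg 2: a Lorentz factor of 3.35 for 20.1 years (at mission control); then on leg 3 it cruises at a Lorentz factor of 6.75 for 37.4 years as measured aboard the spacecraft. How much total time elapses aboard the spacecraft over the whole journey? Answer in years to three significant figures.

τ = 63.6 years

Leg 1: 20.2 years is already measured aboard the spacecraft.
Leg 2: γ = 3.35; τ_2 = 20.1/3.350 = 6.000 years.
Leg 3: 37.4 years is already measured aboard the spacecraft.
Total: 20.20 + 6.000 + 37.40 years.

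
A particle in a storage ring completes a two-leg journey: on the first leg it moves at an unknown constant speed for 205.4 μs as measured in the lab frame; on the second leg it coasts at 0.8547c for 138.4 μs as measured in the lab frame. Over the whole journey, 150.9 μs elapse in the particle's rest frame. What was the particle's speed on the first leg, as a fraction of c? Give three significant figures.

Leg 1: speed unknown; τ_1 = 205.4/γ_1.
Leg 2: γ = 1/√(1 − 0.8547²) = 1/√0.2695 = 1.926; τ_2 = 138.4/1.926 = 71.85 μs.
Total proper time: τ_1 + 71.85 = 150.9, so τ_1 = 150.9 − 71.85 = 79.05 μs.
γ_1 = 205.4/79.05 = 2.598; β = √(1 − 1/γ²) = √0.8519.

β = 0.923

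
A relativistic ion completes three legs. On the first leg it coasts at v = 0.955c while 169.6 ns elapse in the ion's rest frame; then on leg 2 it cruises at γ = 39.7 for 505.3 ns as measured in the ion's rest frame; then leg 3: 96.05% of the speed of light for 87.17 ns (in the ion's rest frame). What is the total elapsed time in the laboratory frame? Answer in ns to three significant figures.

Δt = 2.09×10⁴ ns

Leg 1: γ = 1/√(1 − 0.955²) = 1/√0.08798 = 3.371; Δt_1 = 3.371 × 169.6 = 571.8 ns.
Leg 2: γ = 39.7; Δt_2 = 39.70 × 505.3 = 2.006×10⁴ ns.
Leg 3: β = 0.9605; γ = 1/√(1 − 0.9605²) = 1/√0.07744 = 3.594; Δt_3 = 3.594 × 87.17 = 313.2 ns.
Total: 571.8 + 2.006×10⁴ + 313.2 ns.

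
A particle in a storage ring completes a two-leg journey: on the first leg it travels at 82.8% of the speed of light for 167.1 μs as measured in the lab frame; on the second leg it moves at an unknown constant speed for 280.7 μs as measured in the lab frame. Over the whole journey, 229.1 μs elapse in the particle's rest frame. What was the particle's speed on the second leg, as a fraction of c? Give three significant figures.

β = 0.876

Leg 1: β = 0.828; γ = 1/√(1 − 0.828²) = 1/√0.3144 = 1.783; τ_1 = 167.1/1.783 = 93.70 μs.
Leg 2: speed unknown; τ_2 = 280.7/γ_2.
Total proper time: 93.70 + τ_2 = 229.1, so τ_2 = 229.1 − 93.70 = 135.4 μs.
γ_2 = 280.7/135.4 = 2.073; β = √(1 − 1/γ²) = √0.7673.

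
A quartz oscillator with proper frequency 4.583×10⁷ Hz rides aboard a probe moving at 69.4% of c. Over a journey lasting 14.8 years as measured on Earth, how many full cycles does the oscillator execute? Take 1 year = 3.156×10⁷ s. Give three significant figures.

β = 0.694; γ = 1/√(1 − 0.694²) = 1/√0.5184 = 1.389
The oscillator's own cycle count is N = f × τ where τ is the proper time aboard the probe. τ = Δt/γ = 14.8/1.389 = 10.66 years = 3.363×10⁸ s.
N = 4.583×10⁷ × 3.363×10⁸ = 1.541×10¹⁶.

N = 1.54×10¹⁶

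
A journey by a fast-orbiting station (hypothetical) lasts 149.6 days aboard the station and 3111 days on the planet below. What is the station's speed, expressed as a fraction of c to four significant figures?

The proper time is measured aboard the station (both events occur at the station's location); Δt is measured on the planet below. γ = Δt/τ = 3111/149.6 = 20.80.
β = √(1 − 1/γ²) = √(1 − 0.002312) = √0.9977

β = 0.9988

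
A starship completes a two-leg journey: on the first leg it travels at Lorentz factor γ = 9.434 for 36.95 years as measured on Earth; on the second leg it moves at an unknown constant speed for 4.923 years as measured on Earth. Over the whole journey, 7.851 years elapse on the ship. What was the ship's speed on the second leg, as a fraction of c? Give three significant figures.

β = 0.601

Leg 1: γ = 9.434; τ_1 = 36.95/9.434 = 3.917 years.
Leg 2: speed unknown; τ_2 = 4.923/γ_2.
Total proper time: 3.917 + τ_2 = 7.851, so τ_2 = 7.851 − 3.917 = 3.934 years.
γ_2 = 4.923/3.934 = 1.251; β = √(1 − 1/γ²) = √0.3613.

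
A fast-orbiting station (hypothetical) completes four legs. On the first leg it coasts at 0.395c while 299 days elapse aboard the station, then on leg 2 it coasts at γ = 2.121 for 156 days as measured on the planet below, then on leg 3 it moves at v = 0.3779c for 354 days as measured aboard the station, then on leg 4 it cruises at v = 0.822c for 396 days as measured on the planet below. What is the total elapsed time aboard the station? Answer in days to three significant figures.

Leg 1: 299 days is already measured aboard the station.
Leg 2: γ = 2.121; τ_2 = 156/2.121 = 73.55 days.
Leg 3: 354 days is already measured aboard the station.
Leg 4: γ = 1/√(1 − 0.822²) = 1/√0.3243 = 1.756; τ_4 = 396/1.756 = 225.5 days.
Total: 299.0 + 73.55 + 354.0 + 225.5 days.

τ = 952 days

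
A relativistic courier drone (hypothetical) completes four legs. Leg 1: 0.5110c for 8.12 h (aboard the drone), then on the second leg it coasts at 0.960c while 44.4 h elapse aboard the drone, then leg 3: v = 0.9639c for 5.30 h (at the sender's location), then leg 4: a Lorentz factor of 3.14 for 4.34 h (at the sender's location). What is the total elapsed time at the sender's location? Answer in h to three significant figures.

Leg 1: γ = 1/√(1 − 0.5110²) = 1/√0.7389 = 1.163; Δt_1 = 1.163 × 8.12 = 9.446 h.
Leg 2: γ = 1/√(1 − 0.960²) = 25/7 ≈ 3.571; Δt_2 = 3.571 × 44.4 = 158.6 h.
Leg 3: 5.30 h is already measured at the sender's location.
Leg 4: 4.34 h is already measured at the sender's location.
Total: 9.446 + 158.6 + 5.300 + 4.340 h.

Δt = 178 h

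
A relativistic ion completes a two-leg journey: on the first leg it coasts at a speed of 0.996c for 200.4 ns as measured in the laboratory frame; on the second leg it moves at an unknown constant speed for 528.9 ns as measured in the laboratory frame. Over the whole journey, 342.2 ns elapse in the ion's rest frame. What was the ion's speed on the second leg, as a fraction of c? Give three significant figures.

Leg 1: γ = 1/√(1 − 0.996²) = 1/√0.007984 = 11.19; τ_1 = 200.4/11.19 = 17.91 ns.
Leg 2: speed unknown; τ_2 = 528.9/γ_2.
Total proper time: 17.91 + τ_2 = 342.2, so τ_2 = 342.2 − 17.91 = 324.3 ns.
γ_2 = 528.9/324.3 = 1.631; β = √(1 − 1/γ²) = √0.6241.

β = 0.790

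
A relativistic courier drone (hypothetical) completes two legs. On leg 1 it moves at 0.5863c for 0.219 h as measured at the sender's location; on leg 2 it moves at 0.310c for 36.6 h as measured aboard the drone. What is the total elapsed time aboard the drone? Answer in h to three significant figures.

τ = 36.8 h

Leg 1: γ = 1/√(1 − 0.5863²) = 1/√0.6563 = 1.234; τ_1 = 0.219/1.234 = 0.1774 h.
Leg 2: 36.6 h is already measured aboard the drone.
Total: 0.1774 + 36.60 h.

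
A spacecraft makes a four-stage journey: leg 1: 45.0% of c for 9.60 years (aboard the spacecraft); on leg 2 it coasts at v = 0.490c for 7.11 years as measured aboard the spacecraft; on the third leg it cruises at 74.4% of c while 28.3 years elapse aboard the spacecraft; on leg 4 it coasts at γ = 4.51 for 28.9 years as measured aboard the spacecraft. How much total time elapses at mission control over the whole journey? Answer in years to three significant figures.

Δt = 192 years

Leg 1: β = 0.450; γ = 1/√(1 − 0.450²) = 1/√0.7975 = 1.120; Δt_1 = 1.120 × 9.60 = 10.75 years.
Leg 2: γ = 1/√(1 − 0.490²) = 1/√0.7599 = 1.147; Δt_2 = 1.147 × 7.11 = 8.156 years.
Leg 3: β = 0.744; γ = 1/√(1 − 0.744²) = 1/√0.4465 = 1.497; Δt_3 = 1.497 × 28.3 = 42.35 years.
Leg 4: γ = 4.51; Δt_4 = 4.510 × 28.9 = 130.3 years.
Total: 10.75 + 8.156 + 42.35 + 130.3 years.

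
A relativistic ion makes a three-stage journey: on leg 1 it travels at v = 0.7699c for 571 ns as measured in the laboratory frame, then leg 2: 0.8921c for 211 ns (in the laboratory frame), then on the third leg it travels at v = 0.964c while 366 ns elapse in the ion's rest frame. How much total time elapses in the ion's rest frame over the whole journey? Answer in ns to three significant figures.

τ = 826 ns

Leg 1: γ = 1/√(1 − 0.7699²) = 1/√0.4073 = 1.567; τ_1 = 571/1.567 = 364.4 ns.
Leg 2: γ = 1/√(1 − 0.8921²) = 1/√0.2042 = 2.213; τ_2 = 211/2.213 = 95.34 ns.
Leg 3: 366 ns is already measured in the ion's rest frame.
Total: 364.4 + 95.34 + 366.0 ns.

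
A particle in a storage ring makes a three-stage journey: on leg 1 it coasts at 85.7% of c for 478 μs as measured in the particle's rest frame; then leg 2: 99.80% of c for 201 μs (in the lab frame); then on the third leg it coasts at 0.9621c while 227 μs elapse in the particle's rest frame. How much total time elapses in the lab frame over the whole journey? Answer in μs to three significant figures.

Δt = 1960 μs

Leg 1: β = 0.857; γ = 1/√(1 − 0.857²) = 1/√0.2656 = 1.941; Δt_1 = 1.941 × 478 = 927.6 μs.
Leg 2: 201 μs is already measured in the lab frame.
Leg 3: γ = 1/√(1 − 0.9621²) = 1/√0.07436 = 3.667; Δt_3 = 3.667 × 227 = 832.4 μs.
Total: 927.6 + 201.0 + 832.4 μs.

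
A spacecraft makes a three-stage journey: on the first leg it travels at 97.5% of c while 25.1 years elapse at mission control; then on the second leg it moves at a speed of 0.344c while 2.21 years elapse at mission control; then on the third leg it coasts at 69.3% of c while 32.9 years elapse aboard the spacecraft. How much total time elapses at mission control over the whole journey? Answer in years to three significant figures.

Leg 1: 25.1 years is already measured at mission control.
Leg 2: 2.21 years is already measured at mission control.
Leg 3: β = 0.693; γ = 1/√(1 − 0.693²) = 1/√0.5198 = 1.387; Δt_3 = 1.387 × 32.9 = 45.64 years.
Total: 25.10 + 2.210 + 45.64 years.

Δt = 72.9 years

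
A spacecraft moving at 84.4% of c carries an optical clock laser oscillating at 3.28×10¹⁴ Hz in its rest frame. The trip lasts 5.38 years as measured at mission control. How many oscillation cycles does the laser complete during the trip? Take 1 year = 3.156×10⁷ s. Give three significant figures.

β = 0.844; γ = 1/√(1 − 0.844²) = 1/√0.2877 = 1.864
The oscillator's own cycle count is N = f × τ where τ is the proper time aboard the spacecraft. τ = Δt/γ = 5.38/1.864 = 2.886 years = 9.107×10⁷ s.
N = 3.28×10¹⁴ × 9.107×10⁷ = 2.987×10²².

N = 2.99×10²²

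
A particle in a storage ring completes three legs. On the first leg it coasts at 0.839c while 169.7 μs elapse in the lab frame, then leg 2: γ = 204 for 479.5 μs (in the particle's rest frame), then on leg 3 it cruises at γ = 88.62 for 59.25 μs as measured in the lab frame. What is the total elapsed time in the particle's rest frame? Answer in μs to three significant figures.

τ = 573 μs

Leg 1: γ = 1/√(1 − 0.839²) = 1/√0.2961 = 1.838; τ_1 = 169.7/1.838 = 92.34 μs.
Leg 2: 479.5 μs is already measured in the particle's rest frame.
Leg 3: γ = 88.62; τ_3 = 59.25/88.62 = 0.6686 μs.
Total: 92.34 + 479.5 + 0.6686 μs.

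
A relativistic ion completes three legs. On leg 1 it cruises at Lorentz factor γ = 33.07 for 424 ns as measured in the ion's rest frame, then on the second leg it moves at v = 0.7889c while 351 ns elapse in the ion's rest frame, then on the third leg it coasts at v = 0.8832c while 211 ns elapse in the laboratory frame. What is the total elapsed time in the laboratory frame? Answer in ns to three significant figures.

Leg 1: γ = 33.07; Δt_1 = 33.07 × 424 = 1.402×10⁴ ns.
Leg 2: γ = 1/√(1 − 0.7889²) = 1/√0.3776 = 1.627; Δt_2 = 1.627 × 351 = 571.2 ns.
Leg 3: 211 ns is already measured in the laboratory frame.
Total: 1.402×10⁴ + 571.2 + 211.0 ns.

Δt = 1.48×10⁴ ns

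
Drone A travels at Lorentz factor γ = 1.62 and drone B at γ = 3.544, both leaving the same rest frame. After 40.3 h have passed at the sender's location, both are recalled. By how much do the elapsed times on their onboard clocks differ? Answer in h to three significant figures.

A: γ = 1.62; τ_A = 40.3/1.620 = 24.88 h.
B: γ = 3.544; τ_B = 40.3/3.544 = 11.37 h.

|τ_A − τ_B| = 13.5 h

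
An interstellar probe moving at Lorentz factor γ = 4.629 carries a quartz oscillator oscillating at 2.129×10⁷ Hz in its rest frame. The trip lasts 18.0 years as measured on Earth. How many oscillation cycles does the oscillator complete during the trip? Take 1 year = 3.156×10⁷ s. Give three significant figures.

γ = 4.629
The oscillator's own cycle count is N = f × τ where τ is the proper time aboard the probe. τ = Δt/γ = 18.0/4.629 = 3.889 years = 1.227×10⁸ s.
N = 2.129×10⁷ × 1.227×10⁸ = 2.613×10¹⁵.

N = 2.61×10¹⁵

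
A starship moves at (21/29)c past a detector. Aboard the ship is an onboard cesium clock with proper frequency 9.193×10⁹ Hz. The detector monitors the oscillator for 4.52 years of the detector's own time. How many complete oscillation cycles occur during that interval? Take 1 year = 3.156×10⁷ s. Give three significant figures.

γ = 1/√(1 − (21/29)²) = 29/20 = 1.450
During 4.52 years of lab time, the oscillator's proper time advances by τ = Δt/γ = 4.52/1.450 = 3.117 years = 9.838×10⁷ s.
N = f × τ = 9.193×10⁹ × 9.838×10⁷ = 9.044×10¹⁷.

N = 9.04×10¹⁷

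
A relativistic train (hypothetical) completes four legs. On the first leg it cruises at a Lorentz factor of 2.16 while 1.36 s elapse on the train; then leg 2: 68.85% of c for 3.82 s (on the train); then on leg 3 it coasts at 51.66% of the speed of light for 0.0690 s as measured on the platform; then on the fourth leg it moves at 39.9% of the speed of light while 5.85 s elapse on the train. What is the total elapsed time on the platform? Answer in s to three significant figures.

Leg 1: γ = 2.16; Δt_1 = 2.160 × 1.36 = 2.938 s.
Leg 2: β = 0.6885; γ = 1/√(1 − 0.6885²) = 1/√0.5260 = 1.379; Δt_2 = 1.379 × 3.82 = 5.267 s.
Leg 3: 0.0690 s is already measured on the platform.
Leg 4: β = 0.399; γ = 1/√(1 − 0.399²) = 1/√0.8408 = 1.091; Δt_4 = 1.091 × 5.85 = 6.380 s.
Total: 2.938 + 5.267 + 0.06900 + 6.380 s.

Δt = 14.7 s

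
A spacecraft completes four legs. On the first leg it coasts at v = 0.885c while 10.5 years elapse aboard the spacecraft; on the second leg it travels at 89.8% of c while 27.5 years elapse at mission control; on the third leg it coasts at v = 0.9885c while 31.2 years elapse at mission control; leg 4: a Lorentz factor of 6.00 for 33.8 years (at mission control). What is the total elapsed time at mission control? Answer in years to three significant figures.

Δt = 115 years

Leg 1: γ = 1/√(1 − 0.885²) = 1/√0.2168 = 2.148; Δt_1 = 2.148 × 10.5 = 22.55 years.
Leg 2: 27.5 years is already measured at mission control.
Leg 3: 31.2 years is already measured at mission control.
Leg 4: 33.8 years is already measured at mission control.
Total: 22.55 + 27.50 + 31.20 + 33.80 years.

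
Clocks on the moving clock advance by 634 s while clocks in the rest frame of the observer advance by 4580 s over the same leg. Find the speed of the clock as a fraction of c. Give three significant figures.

The proper time is measured on the moving clock (both events occur at the clock's location); Δt is measured in the rest frame of the observer. γ = Δt/τ = 4580/634 = 7.224.
β = √(1 − 1/γ²) = √(1 − 0.01916) = √0.9808

β = 0.990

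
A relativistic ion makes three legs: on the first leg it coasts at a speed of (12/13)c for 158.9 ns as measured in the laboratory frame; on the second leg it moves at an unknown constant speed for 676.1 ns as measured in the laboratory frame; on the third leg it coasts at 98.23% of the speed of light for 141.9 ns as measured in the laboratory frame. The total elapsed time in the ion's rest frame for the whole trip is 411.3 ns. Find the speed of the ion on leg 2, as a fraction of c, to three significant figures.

Leg 1: γ = 1/√(1 − (12/13)²) = 13/5 = 2.600; τ_1 = 158.9/2.600 = 61.12 ns.
Leg 2: speed unknown; τ_2 = 676.1/γ_2.
Leg 3: β = 0.9823; γ = 1/√(1 − 0.9823²) = 1/√0.03509 = 5.339; τ_3 = 141.9/5.339 = 26.58 ns.
Total proper time: 61.12 + τ_2 + 26.58 = 411.3, so τ_2 = 411.3 − 87.70 = 323.6 ns.
γ_2 = 676.1/323.6 = 2.089; β = √(1 − 1/γ²) = √0.7709.

β = 0.878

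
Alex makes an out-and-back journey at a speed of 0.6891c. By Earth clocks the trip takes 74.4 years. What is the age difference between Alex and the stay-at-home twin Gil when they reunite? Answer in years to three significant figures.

γ = 1/√(1 − 0.6891²) = 1/√0.5251 = 1.380
Alex's elapsed proper time: τ = 74.4/1.380 = 53.92 years.
Age gap = Δt − τ = 74.4 − 53.92 years.

Δt − τ = 20.5 years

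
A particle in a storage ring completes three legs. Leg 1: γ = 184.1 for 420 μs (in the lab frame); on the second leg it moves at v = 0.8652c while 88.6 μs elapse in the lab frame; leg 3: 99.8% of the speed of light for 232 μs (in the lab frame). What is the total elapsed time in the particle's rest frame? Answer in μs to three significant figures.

Leg 1: γ = 184.1; τ_1 = 420/184.1 = 2.281 μs.
Leg 2: γ = 1/√(1 − 0.8652²) = 1/√0.2514 = 1.994; τ_2 = 88.6/1.994 = 44.43 μs.
Leg 3: β = 0.998; γ = 1/√(1 − 0.998²) = 1/√0.003996 = 15.82; τ_3 = 232/15.82 = 14.67 μs.
Total: 2.281 + 44.43 + 14.67 μs.

τ = 61.4 μs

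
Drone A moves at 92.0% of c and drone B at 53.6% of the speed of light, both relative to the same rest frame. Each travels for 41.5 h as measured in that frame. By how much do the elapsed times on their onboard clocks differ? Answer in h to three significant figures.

|τ_A − τ_B| = 18.8 h

A: β = 0.920; γ = 1/√(1 − 0.920²) = 1/√0.1536 = 2.552; τ_A = 41.5/2.552 = 16.26 h.
B: β = 0.536; γ = 1/√(1 − 0.536²) = 1/√0.7127 = 1.185; τ_B = 41.5/1.185 = 35.04 h.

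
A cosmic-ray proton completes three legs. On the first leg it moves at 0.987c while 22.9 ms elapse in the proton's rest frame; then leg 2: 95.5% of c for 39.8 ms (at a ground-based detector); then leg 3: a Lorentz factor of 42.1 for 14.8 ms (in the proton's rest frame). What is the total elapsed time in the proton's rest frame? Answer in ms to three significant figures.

Leg 1: 22.9 ms is already measured in the proton's rest frame.
Leg 2: β = 0.955; γ = 1/√(1 − 0.955²) = 1/√0.08798 = 3.371; τ_2 = 39.8/3.371 = 11.80 ms.
Leg 3: 14.8 ms is already measured in the proton's rest frame.
Total: 22.90 + 11.80 + 14.80 ms.

τ = 49.5 ms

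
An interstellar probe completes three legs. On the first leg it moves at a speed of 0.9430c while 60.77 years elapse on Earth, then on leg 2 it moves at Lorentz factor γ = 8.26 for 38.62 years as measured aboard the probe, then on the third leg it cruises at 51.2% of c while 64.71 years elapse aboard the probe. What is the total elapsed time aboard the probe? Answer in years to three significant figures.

τ = 124 years

Leg 1: γ = 1/√(1 − 0.9430²) = 1/√0.1108 = 3.005; τ_1 = 60.77/3.005 = 20.22 years.
Leg 2: 38.62 years is already measured aboard the probe.
Leg 3: 64.71 years is already measured aboard the probe.
Total: 20.22 + 38.62 + 64.71 years.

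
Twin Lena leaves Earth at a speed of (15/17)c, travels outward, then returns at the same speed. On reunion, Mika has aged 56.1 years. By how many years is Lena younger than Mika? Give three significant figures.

γ = 1/√(1 − (15/17)²) = 17/8 = 2.125
Lena's elapsed proper time: τ = 56.1/2.125 = 26.40 years.
Age gap = Δt − τ = 56.1 − 26.40 years.

Δt − τ = 29.7 years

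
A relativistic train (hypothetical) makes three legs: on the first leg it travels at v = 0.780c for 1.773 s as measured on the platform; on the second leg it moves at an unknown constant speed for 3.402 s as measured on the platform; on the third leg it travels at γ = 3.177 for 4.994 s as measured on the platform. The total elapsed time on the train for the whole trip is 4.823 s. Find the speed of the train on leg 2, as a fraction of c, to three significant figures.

β = 0.777

Leg 1: γ = 1/√(1 − 0.780²) = 1/√0.3916 = 1.598; τ_1 = 1.773/1.598 = 1.110 s.
Leg 2: speed unknown; τ_2 = 3.402/γ_2.
Leg 3: γ = 3.177; τ_3 = 4.994/3.177 = 1.572 s.
Total proper time: 1.110 + τ_2 + 1.572 = 4.823, so τ_2 = 4.823 − 2.681 = 2.142 s.
γ_2 = 3.402/2.142 = 1.589; β = √(1 − 1/γ²) = √0.6037.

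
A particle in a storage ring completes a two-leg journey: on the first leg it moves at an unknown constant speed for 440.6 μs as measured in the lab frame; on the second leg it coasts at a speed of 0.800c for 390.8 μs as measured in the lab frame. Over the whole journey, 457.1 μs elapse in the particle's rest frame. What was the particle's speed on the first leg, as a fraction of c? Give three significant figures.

Leg 1: speed unknown; τ_1 = 440.6/γ_1.
Leg 2: γ = 1/√(1 − 0.800²) = 1/√0.3600 = 1.667; τ_2 = 390.8/1.667 = 234.5 μs.
Total proper time: τ_1 + 234.5 = 457.1, so τ_1 = 457.1 − 234.5 = 222.6 μs.
γ_1 = 440.6/222.6 = 1.979; β = √(1 − 1/γ²) = √0.7447.

β = 0.863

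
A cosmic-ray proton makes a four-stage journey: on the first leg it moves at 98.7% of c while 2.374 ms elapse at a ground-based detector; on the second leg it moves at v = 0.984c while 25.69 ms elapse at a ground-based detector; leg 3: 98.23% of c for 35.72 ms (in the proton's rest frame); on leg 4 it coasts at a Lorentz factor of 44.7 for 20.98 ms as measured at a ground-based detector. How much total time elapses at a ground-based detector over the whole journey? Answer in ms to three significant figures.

Leg 1: 2.374 ms is already measured at a ground-based detector.
Leg 2: 25.69 ms is already measured at a ground-based detector.
Leg 3: β = 0.9823; γ = 1/√(1 − 0.9823²) = 1/√0.03509 = 5.339; Δt_3 = 5.339 × 35.72 = 190.7 ms.
Leg 4: 20.98 ms is already measured at a ground-based detector.
Total: 2.374 + 25.69 + 190.7 + 20.98 ms.

Δt = 240 ms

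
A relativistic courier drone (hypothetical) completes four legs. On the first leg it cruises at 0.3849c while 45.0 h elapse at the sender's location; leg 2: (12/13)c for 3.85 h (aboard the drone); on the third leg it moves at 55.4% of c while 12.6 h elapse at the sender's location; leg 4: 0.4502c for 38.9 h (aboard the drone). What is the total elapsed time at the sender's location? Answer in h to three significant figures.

Leg 1: 45.0 h is already measured at the sender's location.
Leg 2: γ = 1/√(1 − (12/13)²) = 13/5 = 2.600; Δt_2 = 2.600 × 3.85 = 10.01 h.
Leg 3: 12.6 h is already measured at the sender's location.
Leg 4: γ = 1/√(1 − 0.4502²) = 1/√0.7973 = 1.120; Δt_4 = 1.120 × 38.9 = 43.56 h.
Total: 45.00 + 10.01 + 12.60 + 43.56 h.

Δt = 111 h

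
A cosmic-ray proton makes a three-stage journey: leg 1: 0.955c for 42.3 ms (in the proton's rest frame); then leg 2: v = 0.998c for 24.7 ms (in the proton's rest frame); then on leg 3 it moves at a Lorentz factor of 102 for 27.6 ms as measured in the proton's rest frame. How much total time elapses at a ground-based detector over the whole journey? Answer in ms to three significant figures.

Δt = 3350 ms

Leg 1: γ = 1/√(1 − 0.955²) = 1/√0.08798 = 3.371; Δt_1 = 3.371 × 42.3 = 142.6 ms.
Leg 2: γ = 1/√(1 − 0.998²) = 1/√0.003996 = 15.82; Δt_2 = 15.82 × 24.7 = 390.7 ms.
Leg 3: γ = 102; Δt_3 = 102.0 × 27.6 = 2815 ms.
Total: 142.6 + 390.7 + 2815 ms.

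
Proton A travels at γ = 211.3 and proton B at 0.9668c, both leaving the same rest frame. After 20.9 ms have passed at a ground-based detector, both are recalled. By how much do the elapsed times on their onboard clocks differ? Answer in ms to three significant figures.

|τ_A − τ_B| = 5.24 ms

A: γ = 211.3; τ_A = 20.9/211.3 = 0.09891 ms.
B: γ = 1/√(1 − 0.9668²) = 1/√0.06530 = 3.913; τ_B = 20.9/3.913 = 5.341 ms.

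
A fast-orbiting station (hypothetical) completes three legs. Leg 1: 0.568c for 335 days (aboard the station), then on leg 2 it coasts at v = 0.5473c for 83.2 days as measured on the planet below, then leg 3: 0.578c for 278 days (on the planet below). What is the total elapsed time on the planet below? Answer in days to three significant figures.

Leg 1: γ = 1/√(1 − 0.568²) = 1/√0.6774 = 1.215; Δt_1 = 1.215 × 335 = 407.0 days.
Leg 2: 83.2 days is already measured on the planet below.
Leg 3: 278 days is already measured on the planet below.
Total: 407.0 + 83.20 + 278.0 days.

Δt = 768 days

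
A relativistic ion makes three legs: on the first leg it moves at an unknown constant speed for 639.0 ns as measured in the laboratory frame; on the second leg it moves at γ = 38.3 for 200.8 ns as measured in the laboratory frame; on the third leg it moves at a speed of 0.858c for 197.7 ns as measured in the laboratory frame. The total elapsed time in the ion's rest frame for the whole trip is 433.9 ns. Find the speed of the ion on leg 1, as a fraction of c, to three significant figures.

Leg 1: speed unknown; τ_1 = 639.0/γ_1.
Leg 2: γ = 38.3; τ_2 = 200.8/38.30 = 5.243 ns.
Leg 3: γ = 1/√(1 − 0.858²) = 1/√0.2638 = 1.947; τ_3 = 197.7/1.947 = 101.5 ns.
Total proper time: τ_1 + 5.243 + 101.5 = 433.9, so τ_1 = 433.9 − 106.8 = 327.1 ns.
γ_1 = 639.0/327.1 = 1.953; β = √(1 − 1/γ²) = √0.7380.

β = 0.859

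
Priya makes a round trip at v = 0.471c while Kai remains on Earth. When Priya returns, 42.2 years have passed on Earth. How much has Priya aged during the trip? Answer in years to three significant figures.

τ = 37.2 years

γ = 1/√(1 − 0.471²) = 1/√0.7782 = 1.134
Priya's clock measures proper time along the trip: τ = Δt/γ = 42.2/1.134 years.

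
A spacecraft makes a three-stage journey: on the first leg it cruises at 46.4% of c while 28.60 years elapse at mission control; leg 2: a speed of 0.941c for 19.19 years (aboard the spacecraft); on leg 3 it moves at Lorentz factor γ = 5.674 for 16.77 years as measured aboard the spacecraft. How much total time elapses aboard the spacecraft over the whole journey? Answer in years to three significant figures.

Leg 1: β = 0.464; γ = 1/√(1 − 0.464²) = 1/√0.7847 = 1.129; τ_1 = 28.60/1.129 = 25.33 years.
Leg 2: 19.19 years is already measured aboard the spacecraft.
Leg 3: 16.77 years is already measured aboard the spacecraft.
Total: 25.33 + 19.19 + 16.77 years.

τ = 61.3 years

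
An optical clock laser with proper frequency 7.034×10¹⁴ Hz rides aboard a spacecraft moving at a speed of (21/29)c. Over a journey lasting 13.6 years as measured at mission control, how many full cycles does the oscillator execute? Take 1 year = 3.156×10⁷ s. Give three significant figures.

N = 2.08×10²³

γ = 1/√(1 − (21/29)²) = 29/20 = 1.450
The oscillator's own cycle count is N = f × τ where τ is the proper time aboard the spacecraft. τ = Δt/γ = 13.6/1.450 = 9.379 years = 2.960×10⁸ s.
N = 7.034×10¹⁴ × 2.960×10⁸ = 2.082×10²³.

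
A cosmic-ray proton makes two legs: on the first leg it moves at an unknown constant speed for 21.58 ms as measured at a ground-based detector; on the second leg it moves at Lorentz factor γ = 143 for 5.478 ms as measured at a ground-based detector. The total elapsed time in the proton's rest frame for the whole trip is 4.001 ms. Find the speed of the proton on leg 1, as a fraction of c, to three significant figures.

Leg 1: speed unknown; τ_1 = 21.58/γ_1.
Leg 2: γ = 143; τ_2 = 5.478/143.0 = 0.03831 ms.
Total proper time: τ_1 + 0.03831 = 4.001, so τ_1 = 4.001 − 0.03831 = 3.963 ms.
γ_1 = 21.58/3.963 = 5.446; β = √(1 − 1/γ²) = √0.9663.

β = 0.983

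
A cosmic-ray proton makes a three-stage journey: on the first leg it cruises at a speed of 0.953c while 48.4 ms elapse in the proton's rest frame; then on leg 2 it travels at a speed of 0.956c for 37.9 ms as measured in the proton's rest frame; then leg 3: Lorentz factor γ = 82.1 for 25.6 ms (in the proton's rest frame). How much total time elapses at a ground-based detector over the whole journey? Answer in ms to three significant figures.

Leg 1: γ = 1/√(1 − 0.953²) = 1/√0.09179 = 3.301; Δt_1 = 3.301 × 48.4 = 159.8 ms.
Leg 2: γ = 1/√(1 − 0.956²) = 1/√0.08606 = 3.409; Δt_2 = 3.409 × 37.9 = 129.2 ms.
Leg 3: γ = 82.1; Δt_3 = 82.10 × 25.6 = 2102 ms.
Total: 159.8 + 129.2 + 2102 ms.

Δt = 2390 ms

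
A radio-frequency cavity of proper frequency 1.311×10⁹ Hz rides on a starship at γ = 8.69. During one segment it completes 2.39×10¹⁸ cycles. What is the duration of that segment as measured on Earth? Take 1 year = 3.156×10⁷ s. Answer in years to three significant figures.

Δt = 502 years

γ = 8.69
Proper time for N cycles: τ = N/f = 2.39×10¹⁸/(1.311×10⁹) = 1.823×10⁹ s = 57.76 years.
Lab-frame duration Δt = γτ = 8.690 × 57.76 = 502.0 years.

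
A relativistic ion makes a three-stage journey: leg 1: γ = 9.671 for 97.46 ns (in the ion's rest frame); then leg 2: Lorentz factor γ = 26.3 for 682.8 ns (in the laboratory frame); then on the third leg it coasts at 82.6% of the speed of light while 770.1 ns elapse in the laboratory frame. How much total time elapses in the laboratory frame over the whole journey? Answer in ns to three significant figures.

Δt = 2400 ns

Leg 1: γ = 9.671; Δt_1 = 9.671 × 97.46 = 942.5 ns.
Leg 2: 682.8 ns is already measured in the laboratory frame.
Leg 3: 770.1 ns is already measured in the laboratory frame.
Total: 942.5 + 682.8 + 770.1 ns.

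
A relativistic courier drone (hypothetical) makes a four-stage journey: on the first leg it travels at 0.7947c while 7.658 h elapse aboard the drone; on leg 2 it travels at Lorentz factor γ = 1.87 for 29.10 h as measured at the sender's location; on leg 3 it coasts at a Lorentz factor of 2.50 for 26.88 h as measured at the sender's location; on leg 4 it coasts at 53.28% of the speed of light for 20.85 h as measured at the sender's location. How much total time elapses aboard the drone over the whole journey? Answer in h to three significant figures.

Leg 1: 7.658 h is already measured aboard the drone.
Leg 2: γ = 1.87; τ_2 = 29.10/1.870 = 15.56 h.
Leg 3: γ = 2.50; τ_3 = 26.88/2.500 = 10.75 h.
Leg 4: β = 0.5328; γ = 1/√(1 − 0.5328²) = 1/√0.7161 = 1.182; τ_4 = 20.85/1.182 = 17.64 h.
Total: 7.658 + 15.56 + 10.75 + 17.64 h.

τ = 51.6 h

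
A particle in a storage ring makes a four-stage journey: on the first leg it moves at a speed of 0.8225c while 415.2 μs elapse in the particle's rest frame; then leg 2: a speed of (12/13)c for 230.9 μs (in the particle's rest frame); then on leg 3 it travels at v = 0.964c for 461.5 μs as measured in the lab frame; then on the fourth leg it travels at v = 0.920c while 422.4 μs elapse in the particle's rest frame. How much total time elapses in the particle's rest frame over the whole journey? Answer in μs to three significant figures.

Leg 1: 415.2 μs is already measured in the particle's rest frame.
Leg 2: 230.9 μs is already measured in the particle's rest frame.
Leg 3: γ = 1/√(1 − 0.964²) = 1/√0.07070 = 3.761; τ_3 = 461.5/3.761 = 122.7 μs.
Leg 4: 422.4 μs is already measured in the particle's rest frame.
Total: 415.2 + 230.9 + 122.7 + 422.4 μs.

τ = 1190 μs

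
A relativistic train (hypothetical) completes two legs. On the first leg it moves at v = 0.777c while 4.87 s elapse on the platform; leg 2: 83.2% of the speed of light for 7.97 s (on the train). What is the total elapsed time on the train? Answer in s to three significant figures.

τ = 11.0 s

Leg 1: γ = 1/√(1 − 0.777²) = 1/√0.3963 = 1.589; τ_1 = 4.87/1.589 = 3.066 s.
Leg 2: 7.97 s is already measured on the train.
Total: 3.066 + 7.970 s.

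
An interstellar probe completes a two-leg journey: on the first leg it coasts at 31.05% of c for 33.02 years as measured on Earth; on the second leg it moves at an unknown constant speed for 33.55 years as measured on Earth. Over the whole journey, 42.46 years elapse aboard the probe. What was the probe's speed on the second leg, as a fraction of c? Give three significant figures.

β = 0.944

Leg 1: β = 0.3105; γ = 1/√(1 − 0.3105²) = 1/√0.9036 = 1.052; τ_1 = 33.02/1.052 = 31.39 years.
Leg 2: speed unknown; τ_2 = 33.55/γ_2.
Total proper time: 31.39 + τ_2 = 42.46, so τ_2 = 42.46 − 31.39 = 11.07 years.
γ_2 = 33.55/11.07 = 3.030; β = √(1 − 1/γ²) = √0.8911.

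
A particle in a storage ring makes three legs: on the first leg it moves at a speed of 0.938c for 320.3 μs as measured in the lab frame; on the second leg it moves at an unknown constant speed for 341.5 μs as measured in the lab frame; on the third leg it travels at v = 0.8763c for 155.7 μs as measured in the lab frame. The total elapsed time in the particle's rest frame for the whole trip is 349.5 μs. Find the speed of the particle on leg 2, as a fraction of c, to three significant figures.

Leg 1: γ = 1/√(1 − 0.938²) = 1/√0.1202 = 2.885; τ_1 = 320.3/2.885 = 111.0 μs.
Leg 2: speed unknown; τ_2 = 341.5/γ_2.
Leg 3: γ = 1/√(1 − 0.8763²) = 1/√0.2321 = 2.076; τ_3 = 155.7/2.076 = 75.01 μs.
Total proper time: 111.0 + τ_2 + 75.01 = 349.5, so τ_2 = 349.5 − 186.0 = 163.5 μs.
γ_2 = 341.5/163.5 = 2.089; β = √(1 − 1/γ²) = √0.7709.

β = 0.878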